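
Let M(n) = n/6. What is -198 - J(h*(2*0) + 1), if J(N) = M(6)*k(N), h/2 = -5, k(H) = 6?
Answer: -204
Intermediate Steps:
h = -10 (h = 2*(-5) = -10)
M(n) = n/6 (M(n) = n*(1/6) = n/6)
J(N) = 6 (J(N) = ((1/6)*6)*6 = 1*6 = 6)
-198 - J(h*(2*0) + 1) = -198 - 1*6 = -198 - 6 = -204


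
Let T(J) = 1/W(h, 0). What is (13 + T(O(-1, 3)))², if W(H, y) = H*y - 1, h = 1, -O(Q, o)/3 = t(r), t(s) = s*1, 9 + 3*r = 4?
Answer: 144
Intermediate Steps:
r = -5/3 (r = -3 + (⅓)*4 = -3 + 4/3 = -5/3 ≈ -1.6667)
t(s) = s
O(Q, o) = 5 (O(Q, o) = -3*(-5/3) = 5)
W(H, y) = -1 + H*y
T(J) = -1 (T(J) = 1/(-1 + 1*0) = 1/(-1 + 0) = 1/(-1) = -1)
(13 + T(O(-1, 3)))² = (13 - 1)² = 12² = 144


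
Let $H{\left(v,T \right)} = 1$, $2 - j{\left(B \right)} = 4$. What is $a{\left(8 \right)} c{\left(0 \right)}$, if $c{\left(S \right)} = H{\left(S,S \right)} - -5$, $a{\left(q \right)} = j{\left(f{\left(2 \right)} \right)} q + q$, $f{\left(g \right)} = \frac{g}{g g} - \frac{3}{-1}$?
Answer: $-48$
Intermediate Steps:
$f{\left(g \right)} = 3 + \frac{1}{g}$ ($f{\left(g \right)} = \frac{g}{g^{2}} - -3 = \frac{g}{g^{2}} + 3 = \frac{1}{g} + 3 = 3 + \frac{1}{g}$)
$j{\left(B \right)} = -2$ ($j{\left(B \right)} = 2 - 4 = -2$)
$a{\left(q \right)} = - q$ ($a{\left(q \right)} = - 2 q + q = - q$)
$c{\left(S \right)} = 6$ ($c{\left(S \right)} = 1 - -5 = 1 + 5 = 6$)
$a{\left(8 \right)} c{\left(0 \right)} = \left(-1\right) 8 \cdot 6 = \left(-8\right) 6 = -48$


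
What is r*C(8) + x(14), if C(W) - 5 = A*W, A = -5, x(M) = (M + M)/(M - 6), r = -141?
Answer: 9877/2 ≈ 4938.5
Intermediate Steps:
x(M) = 2*M/(-6 + M) (x(M) = (2*M)/(-6 + M) = 2*M/(-6 + M))
C(W) = 5 - 5*W
r*C(8) + x(14) = -141*(5 - 5*8) + 2*14/(-6 + 14) = -141*(5 - 40) + 2*14/8 = -141*(-35) + 2*14*(⅛) = 4935 + 7/2 = 9877/2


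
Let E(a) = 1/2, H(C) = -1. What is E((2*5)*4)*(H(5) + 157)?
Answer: 78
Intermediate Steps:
E(a) = 1/2
E((2*5)*4)*(H(5) + 157) = (-1 + 157)/2 = (1/2)*156 = 78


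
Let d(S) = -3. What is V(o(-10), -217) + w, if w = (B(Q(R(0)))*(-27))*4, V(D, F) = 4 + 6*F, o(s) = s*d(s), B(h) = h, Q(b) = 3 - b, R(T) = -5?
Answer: -2162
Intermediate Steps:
o(s) = -3*s (o(s) = s*(-3) = -3*s)
w = -864 (w = ((3 - 1*(-5))*(-27))*4 = ((3 + 5)*(-27))*4 = (8*(-27))*4 = -216*4 = -864)
V(o(-10), -217) + w = (4 + 6*(-217)) - 864 = (4 - 1302) - 864 = -1298 - 864 = -2162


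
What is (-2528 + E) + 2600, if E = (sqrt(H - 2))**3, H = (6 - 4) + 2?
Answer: 72 + 2*sqrt(2) ≈ 74.828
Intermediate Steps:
H = 4 (H = 2 + 2 = 4)
E = 2*sqrt(2) (E = (sqrt(4 - 2))**3 = (sqrt(2))**3 = 2*sqrt(2) ≈ 2.8284)
(-2528 + E) + 2600 = (-2528 + 2*sqrt(2)) + 2600 = 72 + 2*sqrt(2)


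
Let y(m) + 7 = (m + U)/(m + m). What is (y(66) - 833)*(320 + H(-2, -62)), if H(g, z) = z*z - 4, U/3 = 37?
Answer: -38377040/11 ≈ -3.4888e+6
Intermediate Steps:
U = 111 (U = 3*37 = 111)
y(m) = -7 + (111 + m)/(2*m) (y(m) = -7 + (m + 111)/(m + m) = -7 + (111 + m)/((2*m)) = -7 + (111 + m)*(1/(2*m)) = -7 + (111 + m)/(2*m))
H(g, z) = -4 + z**2 (H(g, z) = z**2 - 4 = -4 + z**2)
(y(66) - 833)*(320 + H(-2, -62)) = ((1/2)*(111 - 13*66)/66 - 833)*(320 + (-4 + (-62)**2)) = ((1/2)*(1/66)*(111 - 858) - 833)*(320 + (-4 + 3844)) = ((1/2)*(1/66)*(-747) - 833)*(320 + 3840) = (-249/44 - 833)*4160 = -36901/44*4160 = -38377040/11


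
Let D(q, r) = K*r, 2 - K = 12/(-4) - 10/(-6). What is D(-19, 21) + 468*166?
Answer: 77758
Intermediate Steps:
K = 10/3 (K = 2 - (12/(-4) - 10/(-6)) = 2 - (12*(-1/4) - 10*(-1/6)) = 2 - (-3 + 5/3) = 2 - 1*(-4/3) = 2 + 4/3 = 10/3 ≈ 3.3333)
D(q, r) = 10*r/3
D(-19, 21) + 468*166 = (10/3)*21 + 468*166 = 70 + 77688 = 77758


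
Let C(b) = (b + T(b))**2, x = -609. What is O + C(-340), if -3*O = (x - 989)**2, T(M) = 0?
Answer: -2206804/3 ≈ -7.3560e+5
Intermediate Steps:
C(b) = b**2 (C(b) = (b + 0)**2 = b**2)
O = -2553604/3 (O = -(-609 - 989)**2/3 = -1/3*(-1598)**2 = -1/3*2553604 = -2553604/3 ≈ -8.5120e+5)
O + C(-340) = -2553604/3 + (-340)**2 = -2553604/3 + 115600 = -2206804/3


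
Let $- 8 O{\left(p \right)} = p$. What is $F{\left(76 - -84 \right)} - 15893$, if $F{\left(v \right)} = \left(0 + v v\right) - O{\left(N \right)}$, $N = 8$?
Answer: $9708$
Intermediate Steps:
$O{\left(p \right)} = - \frac{p}{8}$
$F{\left(v \right)} = 1 + v^{2}$ ($F{\left(v \right)} = \left(0 + v v\right) - \left(- \frac{1}{8}\right) 8 = \left(0 + v^{2}\right) - -1 = v^{2} + 1 = 1 + v^{2}$)
$F{\left(76 - -84 \right)} - 15893 = \left(1 + \left(76 - -84\right)^{2}\right) - 15893 = \left(1 + \left(76 + 84\right)^{2}\right) - 15893 = \left(1 + 160^{2}\right) - 15893 = \left(1 + 25600\right) - 15893 = 25601 - 15893 = 9708$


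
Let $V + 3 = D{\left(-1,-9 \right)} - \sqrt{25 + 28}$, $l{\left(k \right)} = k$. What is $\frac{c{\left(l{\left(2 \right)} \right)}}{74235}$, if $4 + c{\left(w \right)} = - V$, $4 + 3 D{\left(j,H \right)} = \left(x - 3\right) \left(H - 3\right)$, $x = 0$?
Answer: $- \frac{1}{6363} + \frac{\sqrt{53}}{74235} \approx -5.909 \cdot 10^{-5}$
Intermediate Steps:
$D{\left(j,H \right)} = \frac{5}{3} - H$ ($D{\left(j,H \right)} = - \frac{4}{3} + \frac{\left(0 - 3\right) \left(H - 3\right)}{3} = - \frac{4}{3} + \frac{\left(-3\right) \left(-3 + H\right)}{3} = - \frac{4}{3} + \frac{9 - 3 H}{3} = - \frac{4}{3} - \left(-3 + H\right) = \frac{5}{3} - H$)
$V = \frac{23}{3} - \sqrt{53}$ ($V = -3 + \left(\left(\frac{5}{3} - -9\right) - \sqrt{25 + 28}\right) = -3 + \left(\left(\frac{5}{3} + 9\right) - \sqrt{53}\right) = -3 + \left(\frac{32}{3} - \sqrt{53}\right) = \frac{23}{3} - \sqrt{53} \approx 0.38656$)
$c{\left(w \right)} = - \frac{35}{3} + \sqrt{53}$ ($c{\left(w \right)} = -4 - \left(\frac{23}{3} - \sqrt{53}\right) = - \frac{35}{3} + \sqrt{53}$)
$\frac{c{\left(l{\left(2 \right)} \right)}}{74235} = \frac{- \frac{35}{3} + \sqrt{53}}{74235} = \left(- \frac{35}{3} + \sqrt{53}\right) \frac{1}{74235} = - \frac{1}{6363} + \frac{\sqrt{53}}{74235}$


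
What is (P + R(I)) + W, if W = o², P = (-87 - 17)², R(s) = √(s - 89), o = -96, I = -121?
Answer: 20032 + I*√210 ≈ 20032.0 + 14.491*I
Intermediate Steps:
R(s) = √(-89 + s)
P = 10816 (P = (-104)² = 10816)
W = 9216 (W = (-96)² = 9216)
(P + R(I)) + W = (10816 + √(-89 - 121)) + 9216 = (10816 + √(-210)) + 9216 = (10816 + I*√210) + 9216 = 20032 + I*√210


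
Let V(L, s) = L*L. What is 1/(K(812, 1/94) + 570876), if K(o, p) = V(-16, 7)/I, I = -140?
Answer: 35/19980596 ≈ 1.7517e-6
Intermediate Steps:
V(L, s) = L²
K(o, p) = -64/35 (K(o, p) = (-16)²/(-140) = 256*(-1/140) = -64/35)
1/(K(812, 1/94) + 570876) = 1/(-64/35 + 570876) = 1/(19980596/35) = 35/19980596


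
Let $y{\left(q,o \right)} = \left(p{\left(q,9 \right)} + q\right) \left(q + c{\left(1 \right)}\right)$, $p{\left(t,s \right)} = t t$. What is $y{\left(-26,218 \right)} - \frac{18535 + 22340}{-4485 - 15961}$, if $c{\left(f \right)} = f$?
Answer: $- \frac{332206625}{20446} \approx -16248.0$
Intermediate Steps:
$p{\left(t,s \right)} = t^{2}$
$y{\left(q,o \right)} = \left(1 + q\right) \left(q + q^{2}\right)$ ($y{\left(q,o \right)} = \left(q^{2} + q\right) \left(q + 1\right) = \left(q + q^{2}\right) \left(1 + q\right) = \left(1 + q\right) \left(q + q^{2}\right)$)
$y{\left(-26,218 \right)} - \frac{18535 + 22340}{-4485 - 15961} = - 26 \left(1 + \left(-26\right)^{2} + 2 \left(-26\right)\right) - \frac{18535 + 22340}{-4485 - 15961} = - 26 \left(1 + 676 - 52\right) - \frac{40875}{-20446} = \left(-26\right) 625 - 40875 \left(- \frac{1}{20446}\right) = -16250 - - \frac{40875}{20446} = -16250 + \frac{40875}{20446} = - \frac{332206625}{20446}$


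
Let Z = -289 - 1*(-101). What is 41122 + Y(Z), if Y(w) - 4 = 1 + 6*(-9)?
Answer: 41073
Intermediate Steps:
Z = -188 (Z = -289 + 101 = -188)
Y(w) = -49 (Y(w) = 4 + (1 + 6*(-9)) = 4 + (1 - 54) = 4 - 53 = -49)
41122 + Y(Z) = 41122 - 49 = 41073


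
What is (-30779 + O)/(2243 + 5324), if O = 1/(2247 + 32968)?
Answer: -1083882484/266471905 ≈ -4.0675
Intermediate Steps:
O = 1/35215 ≈ 2.8397e-5
(-30779 + O)/(2243 + 5324) = (-30779 + 1/35215)/(2243 + 5324) = -1083882484/35215/7567 = -1083882484/35215*1/7567 = -1083882484/266471905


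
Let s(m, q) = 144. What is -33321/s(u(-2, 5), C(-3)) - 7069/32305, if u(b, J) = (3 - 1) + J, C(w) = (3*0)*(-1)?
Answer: -359150947/1550640 ≈ -231.61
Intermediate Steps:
C(w) = 0 (C(w) = 0*(-1) = 0)
u(b, J) = 2 + J
-33321/s(u(-2, 5), C(-3)) - 7069/32305 = -33321/144 - 7069/32305 = -33321*1/144 - 7069*1/32305 = -11107/48 - 7069/32305 = -359150947/1550640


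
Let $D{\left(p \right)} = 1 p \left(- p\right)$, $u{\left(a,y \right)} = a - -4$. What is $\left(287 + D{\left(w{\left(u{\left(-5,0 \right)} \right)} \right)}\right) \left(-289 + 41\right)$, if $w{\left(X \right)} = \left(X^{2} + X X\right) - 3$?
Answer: $-70928$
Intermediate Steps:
$u{\left(a,y \right)} = 4 + a$ ($u{\left(a,y \right)} = a + 4 = 4 + a$)
$w{\left(X \right)} = -3 + 2 X^{2}$ ($w{\left(X \right)} = \left(X^{2} + X^{2}\right) - 3 = 2 X^{2} - 3 = -3 + 2 X^{2}$)
$D{\left(p \right)} = - p^{2}$ ($D{\left(p \right)} = p \left(- p\right) = - p^{2}$)
$\left(287 + D{\left(w{\left(u{\left(-5,0 \right)} \right)} \right)}\right) \left(-289 + 41\right) = \left(287 - \left(-3 + 2 \left(4 - 5\right)^{2}\right)^{2}\right) \left(-289 + 41\right) = \left(287 - \left(-3 + 2 \left(-1\right)^{2}\right)^{2}\right) \left(-248\right) = \left(287 - \left(-3 + 2 \cdot 1\right)^{2}\right) \left(-248\right) = \left(287 - \left(-3 + 2\right)^{2}\right) \left(-248\right) = \left(287 - \left(-1\right)^{2}\right) \left(-248\right) = \left(287 - 1\right) \left(-248\right) = 286 \left(-248\right) = -70928$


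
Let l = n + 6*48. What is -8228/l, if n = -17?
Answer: -8228/271 ≈ -30.362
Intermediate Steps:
l = 271 (l = -17 + 6*48 = -17 + 288 = 271)
-8228/l = -8228/271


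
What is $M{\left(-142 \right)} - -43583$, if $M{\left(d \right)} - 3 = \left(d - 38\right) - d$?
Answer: $43548$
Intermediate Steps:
$M{\left(d \right)} = -35$ ($M{\left(d \right)} = 3 + \left(\left(d - 38\right) - d\right) = 3 + \left(\left(-38 + d\right) - d\right) = 3 - 38 = -35$)
$M{\left(-142 \right)} - -43583 = -35 - -43583 = -35 + 43583 = 43548$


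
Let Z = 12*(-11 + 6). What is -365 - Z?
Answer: -305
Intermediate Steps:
Z = -60 (Z = 12*(-5) = -60)
-365 - Z = -365 - 1*(-60) = -365 + 60 = -305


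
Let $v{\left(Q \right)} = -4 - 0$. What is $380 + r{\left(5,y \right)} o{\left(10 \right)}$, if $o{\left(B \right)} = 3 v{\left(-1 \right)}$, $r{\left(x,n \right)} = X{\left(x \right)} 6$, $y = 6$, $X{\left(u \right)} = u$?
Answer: $20$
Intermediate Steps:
$r{\left(x,n \right)} = 6 x$ ($r{\left(x,n \right)} = x 6 = 6 x$)
$v{\left(Q \right)} = -4$ ($v{\left(Q \right)} = -4 + 0 = -4$)
$o{\left(B \right)} = -12$ ($o{\left(B \right)} = 3 \left(-4\right) = -12$)
$380 + r{\left(5,y \right)} o{\left(10 \right)} = 380 + 6 \cdot 5 \left(-12\right) = 380 + 30 \left(-12\right) = 380 - 360 = 20$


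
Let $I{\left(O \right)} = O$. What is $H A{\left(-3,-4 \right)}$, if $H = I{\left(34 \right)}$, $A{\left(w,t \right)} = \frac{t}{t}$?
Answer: $34$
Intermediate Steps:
$A{\left(w,t \right)} = 1$
$H = 34$
$H A{\left(-3,-4 \right)} = 34 \cdot 1 = 34$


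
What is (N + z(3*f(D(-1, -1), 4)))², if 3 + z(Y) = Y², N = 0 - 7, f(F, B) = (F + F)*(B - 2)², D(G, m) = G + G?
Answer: 5262436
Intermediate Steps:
D(G, m) = 2*G
f(F, B) = 2*F*(-2 + B)² (f(F, B) = (2*F)*(-2 + B)² = 2*F*(-2 + B)²)
N = -7
z(Y) = -3 + Y²
(N + z(3*f(D(-1, -1), 4)))² = (-7 + (-3 + (3*(2*(2*(-1))*(-2 + 4)²))²))² = (-7 + (-3 + (3*(2*(-2)*2²))²))² = (-7 + (-3 + (3*(2*(-2)*4))²))² = (-7 + (-3 + (3*(-16))²))² = (-7 + (-3 + (-48)²))² = (-7 + (-3 + 2304))² = (-7 + 2301)² = 2294² = 5262436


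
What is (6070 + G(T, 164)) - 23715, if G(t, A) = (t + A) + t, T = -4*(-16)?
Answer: -17353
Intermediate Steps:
T = 64
G(t, A) = A + 2*t (G(t, A) = (A + t) + t = A + 2*t)
(6070 + G(T, 164)) - 23715 = (6070 + (164 + 2*64)) - 23715 = (6070 + (164 + 128)) - 23715 = (6070 + 292) - 23715 = 6362 - 23715 = -17353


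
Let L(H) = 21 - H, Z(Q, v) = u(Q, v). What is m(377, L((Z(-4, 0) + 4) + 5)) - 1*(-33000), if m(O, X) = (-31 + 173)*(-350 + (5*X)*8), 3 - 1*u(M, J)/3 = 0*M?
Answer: 340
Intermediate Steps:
u(M, J) = 9 (u(M, J) = 9 - 0*M = 9 - 3*0 = 9 + 0 = 9)
Z(Q, v) = 9
m(O, X) = -49700 + 5680*X (m(O, X) = 142*(-350 + 40*X) = -49700 + 5680*X)
m(377, L((Z(-4, 0) + 4) + 5)) - 1*(-33000) = (-49700 + 5680*(21 - ((9 + 4) + 5))) - 1*(-33000) = (-49700 + 5680*(21 - (13 + 5))) + 33000 = (-49700 + 5680*(21 - 1*18)) + 33000 = (-49700 + 5680*(21 - 18)) + 33000 = (-49700 + 5680*3) + 33000 = (-49700 + 17040) + 33000 = -32660 + 33000 = 340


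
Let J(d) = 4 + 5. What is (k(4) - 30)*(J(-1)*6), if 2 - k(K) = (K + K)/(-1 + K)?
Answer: -1656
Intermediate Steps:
J(d) = 9
k(K) = 2 - 2*K/(-1 + K) (k(K) = 2 - (K + K)/(-1 + K) = 2 - 2*K/(-1 + K))
(k(4) - 30)*(J(-1)*6) = (-2/(-1 + 4) - 30)*(9*6) = (-2/3 - 30)*54 = (-2*⅓ - 30)*54 = (-⅔ - 30)*54 = -92/3*54 = -1656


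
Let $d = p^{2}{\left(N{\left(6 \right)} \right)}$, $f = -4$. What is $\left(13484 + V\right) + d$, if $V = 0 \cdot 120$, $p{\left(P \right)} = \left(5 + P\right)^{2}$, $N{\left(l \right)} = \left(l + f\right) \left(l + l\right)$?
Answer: $720765$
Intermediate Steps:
$N{\left(l \right)} = 2 l \left(-4 + l\right)$ ($N{\left(l \right)} = \left(l - 4\right) \left(l + l\right) = \left(-4 + l\right) 2 l = 2 l \left(-4 + l\right)$)
$d = 707281$ ($d = \left(\left(5 + 2 \cdot 6 \left(-4 + 6\right)\right)^{2}\right)^{2} = \left(\left(5 + 2 \cdot 6 \cdot 2\right)^{2}\right)^{2} = \left(\left(5 + 24\right)^{2}\right)^{2} = \left(29^{2}\right)^{2} = 841^{2} = 707281$)
$V = 0$
$\left(13484 + V\right) + d = \left(13484 + 0\right) + 707281 = 13484 + 707281 = 720765$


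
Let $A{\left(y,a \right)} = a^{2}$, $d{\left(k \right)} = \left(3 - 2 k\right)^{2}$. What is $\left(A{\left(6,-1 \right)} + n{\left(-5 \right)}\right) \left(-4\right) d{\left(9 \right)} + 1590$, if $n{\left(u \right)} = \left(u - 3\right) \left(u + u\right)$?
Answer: $-71310$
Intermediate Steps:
$n{\left(u \right)} = 2 u \left(-3 + u\right)$ ($n{\left(u \right)} = \left(-3 + u\right) 2 u = 2 u \left(-3 + u\right)$)
$\left(A{\left(6,-1 \right)} + n{\left(-5 \right)}\right) \left(-4\right) d{\left(9 \right)} + 1590 = \left(\left(-1\right)^{2} + 2 \left(-5\right) \left(-3 - 5\right)\right) \left(-4\right) \left(-3 + 2 \cdot 9\right)^{2} + 1590 = \left(1 + 2 \left(-5\right) \left(-8\right)\right) \left(-4\right) \left(-3 + 18\right)^{2} + 1590 = \left(1 + 80\right) \left(-4\right) 15^{2} + 1590 = 81 \left(-4\right) 225 + 1590 = \left(-324\right) 225 + 1590 = -72900 + 1590 = -71310$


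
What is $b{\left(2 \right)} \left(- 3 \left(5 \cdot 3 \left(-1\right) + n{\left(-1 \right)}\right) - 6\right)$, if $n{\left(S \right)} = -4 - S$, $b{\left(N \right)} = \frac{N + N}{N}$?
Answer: $96$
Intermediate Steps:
$b{\left(N \right)} = 2$ ($b{\left(N \right)} = \frac{2 N}{N} = 2$)
$b{\left(2 \right)} \left(- 3 \left(5 \cdot 3 \left(-1\right) + n{\left(-1 \right)}\right) - 6\right) = 2 \left(- 3 \left(5 \cdot 3 \left(-1\right) - 3\right) - 6\right) = 2 \left(- 3 \left(15 \left(-1\right) + \left(-4 + 1\right)\right) - 6\right) = 2 \left(- 3 \left(-15 - 3\right) - 6\right) = 2 \left(\left(-3\right) \left(-18\right) - 6\right) = 2 \left(54 - 6\right) = 2 \cdot 48 = 96$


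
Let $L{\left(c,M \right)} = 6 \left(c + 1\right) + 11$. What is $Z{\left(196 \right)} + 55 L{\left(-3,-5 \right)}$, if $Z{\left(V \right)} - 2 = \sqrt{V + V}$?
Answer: $-53 + 14 \sqrt{2} \approx -33.201$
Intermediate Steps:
$Z{\left(V \right)} = 2 + \sqrt{2} \sqrt{V}$ ($Z{\left(V \right)} = 2 + \sqrt{V + V} = 2 + \sqrt{2 V} = 2 + \sqrt{2} \sqrt{V}$)
$L{\left(c,M \right)} = 17 + 6 c$ ($L{\left(c,M \right)} = 6 \left(1 + c\right) + 11 = \left(6 + 6 c\right) + 11 = 17 + 6 c$)
$Z{\left(196 \right)} + 55 L{\left(-3,-5 \right)} = \left(2 + \sqrt{2} \sqrt{196}\right) + 55 \left(17 + 6 \left(-3\right)\right) = \left(2 + \sqrt{2} \cdot 14\right) + 55 \left(17 - 18\right) = \left(2 + 14 \sqrt{2}\right) + 55 \left(-1\right) = \left(2 + 14 \sqrt{2}\right) - 55 = -53 + 14 \sqrt{2}$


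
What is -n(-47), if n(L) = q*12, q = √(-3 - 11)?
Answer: -12*I*√14 ≈ -44.9*I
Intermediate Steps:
q = I*√14 (q = √(-14) = I*√14 ≈ 3.7417*I)
n(L) = 12*I*√14 (n(L) = (I*√14)*12 = 12*I*√14)
-n(-47) = -12*I*√14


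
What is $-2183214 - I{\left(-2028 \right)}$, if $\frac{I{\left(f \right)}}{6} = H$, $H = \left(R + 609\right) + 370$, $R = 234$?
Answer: $-2190492$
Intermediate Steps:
$H = 1213$ ($H = \left(234 + 609\right) + 370 = 843 + 370 = 1213$)
$I{\left(f \right)} = 7278$ ($I{\left(f \right)} = 6 \cdot 1213 = 7278$)
$-2183214 - I{\left(-2028 \right)} = -2183214 - 7278 = -2190492$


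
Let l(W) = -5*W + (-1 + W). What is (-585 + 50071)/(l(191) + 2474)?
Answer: 49486/1709 ≈ 28.956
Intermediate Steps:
l(W) = -1 - 4*W
(-585 + 50071)/(l(191) + 2474) = (-585 + 50071)/((-1 - 4*191) + 2474) = 49486/((-1 - 764) + 2474) = 49486/(-765 + 2474) = 49486/1709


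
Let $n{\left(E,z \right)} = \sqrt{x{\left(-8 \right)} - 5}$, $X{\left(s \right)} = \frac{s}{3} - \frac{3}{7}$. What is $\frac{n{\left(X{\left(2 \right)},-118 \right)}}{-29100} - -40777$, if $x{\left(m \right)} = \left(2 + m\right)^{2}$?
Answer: $40777 - \frac{\sqrt{31}}{29100} \approx 40777.0$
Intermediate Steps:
$X{\left(s \right)} = - \frac{3}{7} + \frac{s}{3}$ ($X{\left(s \right)} = s \frac{1}{3} - \frac{3}{7} = \frac{s}{3} - \frac{3}{7} = - \frac{3}{7} + \frac{s}{3}$)
$n{\left(E,z \right)} = \sqrt{31}$ ($n{\left(E,z \right)} = \sqrt{\left(2 - 8\right)^{2} - 5} = \sqrt{\left(-6\right)^{2} - 5} = \sqrt{36 - 5} = \sqrt{31}$)
$\frac{n{\left(X{\left(2 \right)},-118 \right)}}{-29100} - -40777 = \frac{\sqrt{31}}{-29100} - -40777 = \sqrt{31} \left(- \frac{1}{29100}\right) + 40777 = - \frac{\sqrt{31}}{29100} + 40777 = 40777 - \frac{\sqrt{31}}{29100}$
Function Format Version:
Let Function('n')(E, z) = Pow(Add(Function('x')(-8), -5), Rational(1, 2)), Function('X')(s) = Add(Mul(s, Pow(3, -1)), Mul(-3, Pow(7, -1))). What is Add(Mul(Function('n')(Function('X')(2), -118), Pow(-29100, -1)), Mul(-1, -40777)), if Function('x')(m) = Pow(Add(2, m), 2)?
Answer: Add(40777, Mul(Rational(-1, 29100), Pow(31, Rational(1, 2)))) ≈ 40777.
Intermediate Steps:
Function('X')(s) = Add(Rational(-3, 7), Mul(Rational(1, 3), s)) (Function('X')(s) = Add(Mul(s, Rational(1, 3)), Mul(-3, Rational(1, 7))) = Add(Mul(Rational(1, 3), s), Rational(-3, 7)) = Add(Rational(-3, 7), Mul(Rational(1, 3), s)))
Function('n')(E, z) = Pow(31, Rational(1, 2)) (Function('n')(E, z) = Pow(Add(Pow(Add(2, -8), 2), -5), Rational(1, 2)) = Pow(Add(Pow(-6, 2), -5), Rational(1, 2)) = Pow(Add(36, -5), Rational(1, 2)) = Pow(31, Rational(1, 2)))
Add(Mul(Function('n')(Function('X')(2), -118), Pow(-29100, -1)), Mul(-1, -40777)) = Add(Mul(Pow(31, Rational(1, 2)), Pow(-29100, -1)), Mul(-1, -40777)) = Add(Mul(Pow(31, Rational(1, 2)), Rational(-1, 29100)), 40777) = Add(Mul(Rational(-1, 29100), Pow(31, Rational(1, 2))), 40777) = Add(40777, Mul(Rational(-1, 29100), Pow(31, Rational(1, 2))))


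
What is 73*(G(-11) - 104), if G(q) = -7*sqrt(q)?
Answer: -7592 - 511*I*sqrt(11) ≈ -7592.0 - 1694.8*I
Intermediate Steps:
73*(G(-11) - 104) = 73*(-7*I*sqrt(11) - 104) = 73*(-104 - 7*I*sqrt(11)) = -7592 - 511*I*sqrt(11)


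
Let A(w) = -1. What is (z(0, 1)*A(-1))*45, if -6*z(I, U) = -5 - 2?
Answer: -105/2 ≈ -52.500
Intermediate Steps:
z(I, U) = 7/6 (z(I, U) = -(-5 - 2)/6 = -1/6*(-7) = 7/6)
(z(0, 1)*A(-1))*45 = ((7/6)*(-1))*45 = -7/6*45 = -105/2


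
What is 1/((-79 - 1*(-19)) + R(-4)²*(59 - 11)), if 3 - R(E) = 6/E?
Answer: 1/912 ≈ 0.0010965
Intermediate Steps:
R(E) = 3 - 6/E
1/((-79 - 1*(-19)) + R(-4)²*(59 - 11)) = 1/((-79 - 1*(-19)) + (3 - 6/(-4))²*(59 - 11)) = 1/((-79 + 19) + (3 - 6*(-¼))²*48) = 1/(-60 + (3 + 3/2)²*48) = 1/(-60 + (9/2)²*48) = 1/(-60 + (81/4)*48) = 1/(-60 + 972) = 1/912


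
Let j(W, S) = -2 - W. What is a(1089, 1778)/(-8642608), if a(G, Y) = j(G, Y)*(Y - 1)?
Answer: 1938707/8642608 ≈ 0.22432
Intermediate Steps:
a(G, Y) = (-1 + Y)*(-2 - G) (a(G, Y) = (-2 - G)*(Y - 1) = (-2 - G)*(-1 + Y) = (-1 + Y)*(-2 - G))
a(1089, 1778)/(-8642608) = -(-1 + 1778)*(2 + 1089)/(-8642608) = -1*1777*1091*(-1/8642608) = -1938707*(-1/8642608) = 1938707/8642608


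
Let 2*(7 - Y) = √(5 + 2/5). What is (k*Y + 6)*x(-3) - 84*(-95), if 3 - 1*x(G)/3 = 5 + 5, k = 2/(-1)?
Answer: 8148 - 63*√15/5 ≈ 8099.2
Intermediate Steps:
k = -2 (k = 2*(-1) = -2)
Y = 7 - 3*√15/10 (Y = 7 - √(5 + 2/5)/2 = 7 - √(5 + 2*(⅕))/2 = 7 - √(5 + ⅖)/2 = 7 - 3*√15/10 ≈ 5.8381)
x(G) = -21 (x(G) = 9 - 3*(5 + 5) = 9 - 3*10 = 9 - 30 = -21)
(k*Y + 6)*x(-3) - 84*(-95) = (-2*(7 - 3*√15/10) + 6)*(-21) - 84*(-95) = ((-14 + 3*√15/5) + 6)*(-21) + 7980 = (-8 + 3*√15/5)*(-21) + 7980 = (168 - 63*√15/5) + 7980 = 8148 - 63*√15/5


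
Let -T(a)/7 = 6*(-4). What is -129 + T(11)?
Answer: 39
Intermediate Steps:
T(a) = 168 (T(a) = -42*(-4) = -7*(-24) = 168)
-129 + T(11) = -129 + 168 = 39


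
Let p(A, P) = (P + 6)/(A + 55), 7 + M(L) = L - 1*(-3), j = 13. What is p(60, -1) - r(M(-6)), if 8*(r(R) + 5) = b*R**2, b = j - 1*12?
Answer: -343/46 ≈ -7.4565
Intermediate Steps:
M(L) = -4 + L (M(L) = -7 + (L - 1*(-3)) = -7 + (L + 3) = -7 + (3 + L) = -4 + L)
b = 1 (b = 13 - 1*12 = 13 - 12 = 1)
r(R) = -5 + R**2/8 (r(R) = -5 + (1*R**2)/8 = -5 + R**2/8)
p(A, P) = (6 + P)/(55 + A)
p(60, -1) - r(M(-6)) = (6 - 1)/(55 + 60) - (-5 + (-4 - 6)**2/8) = 5/115 - (-5 + (1/8)*(-10)**2) = (1/115)*5 - (-5 + (1/8)*100) = 1/23 - (-5 + 25/2) = 1/23 - 1*15/2 = 1/23 - 15/2 = -343/46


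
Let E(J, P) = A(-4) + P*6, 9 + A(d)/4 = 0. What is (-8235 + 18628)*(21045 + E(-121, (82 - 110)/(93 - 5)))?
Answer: 2401593654/11 ≈ 2.1833e+8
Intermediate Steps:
A(d) = -36 (A(d) = -36 + 4*0 = -36 + 0 = -36)
E(J, P) = -36 + 6*P (E(J, P) = -36 + P*6 = -36 + 6*P)
(-8235 + 18628)*(21045 + E(-121, (82 - 110)/(93 - 5))) = (-8235 + 18628)*(21045 + (-36 + 6*((82 - 110)/(93 - 5)))) = 10393*(21045 + (-36 + 6*(-28/88))) = 10393*(21045 + (-36 + 6*(-28*1/88))) = 10393*(21045 + (-36 + 6*(-7/22))) = 10393*(21045 + (-36 - 21/11)) = 10393*(21045 - 417/11) = 10393*(231078/11) = 2401593654/11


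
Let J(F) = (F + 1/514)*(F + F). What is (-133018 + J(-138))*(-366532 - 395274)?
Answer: 18585893729288/257 ≈ 7.2319e+10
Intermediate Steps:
J(F) = 2*F*(1/514 + F) (J(F) = (F + 1/514)*(2*F) = (1/514 + F)*(2*F) = 2*F*(1/514 + F))
(-133018 + J(-138))*(-366532 - 395274) = (-133018 + (1/257)*(-138)*(1 + 514*(-138)))*(-366532 - 395274) = (-133018 + (1/257)*(-138)*(1 - 70932))*(-761806) = (-133018 + (1/257)*(-138)*(-70931))*(-761806) = (-133018 + 9788478/257)*(-761806) = -24397148/257*(-761806) = 18585893729288/257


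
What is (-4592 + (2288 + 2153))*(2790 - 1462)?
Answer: -200528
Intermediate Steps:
(-4592 + (2288 + 2153))*(2790 - 1462) = (-4592 + 4441)*1328 = -151*1328 = -200528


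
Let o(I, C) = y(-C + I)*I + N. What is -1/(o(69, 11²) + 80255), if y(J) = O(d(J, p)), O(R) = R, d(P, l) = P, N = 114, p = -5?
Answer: -1/76781 ≈ -1.3024e-5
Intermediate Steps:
y(J) = J
o(I, C) = 114 + I*(I - C) (o(I, C) = (-C + I)*I + 114 = (I - C)*I + 114 = I*(I - C) + 114 = 114 + I*(I - C))
-1/(o(69, 11²) + 80255) = -1/((114 - 1*69*(11² - 1*69)) + 80255) = -1/((114 - 1*69*(121 - 69)) + 80255) = -1/((114 - 1*69*52) + 80255) = -1/((114 - 3588) + 80255) = -1/(-3474 + 80255) = -1/76781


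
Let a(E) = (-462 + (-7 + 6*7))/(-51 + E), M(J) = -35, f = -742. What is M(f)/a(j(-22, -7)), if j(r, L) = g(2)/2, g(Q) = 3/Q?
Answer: -1005/244 ≈ -4.1189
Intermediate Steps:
j(r, L) = 3/4 (j(r, L) = (3/2)/2 = (3*(1/2))*(1/2) = (3/2)*(1/2) = 3/4)
a(E) = -427/(-51 + E) (a(E) = (-462 + (-7 + 42))/(-51 + E) = (-462 + 35)/(-51 + E) = -427/(-51 + E))
M(f)/a(j(-22, -7)) = -35/((-427/(-51 + 3/4))) = -35/((-427/(-201/4))) = -35/((-427*(-4/201))) = -35/1708/201 = -35*201/1708 = -1005/244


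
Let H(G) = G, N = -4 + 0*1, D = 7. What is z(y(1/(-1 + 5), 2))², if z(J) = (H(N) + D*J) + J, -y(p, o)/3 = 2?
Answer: 2704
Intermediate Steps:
N = -4 (N = -4 + 0 = -4)
y(p, o) = -6 (y(p, o) = -3*2 = -6)
z(J) = -4 + 8*J (z(J) = (-4 + 7*J) + J = -4 + 8*J)
z(y(1/(-1 + 5), 2))² = (-4 + 8*(-6))² = (-4 - 48)² = (-52)² = 2704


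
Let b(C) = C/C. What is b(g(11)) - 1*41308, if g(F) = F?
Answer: -41307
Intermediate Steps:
b(C) = 1
b(g(11)) - 1*41308 = 1 - 1*41308 = 1 - 41308 = -41307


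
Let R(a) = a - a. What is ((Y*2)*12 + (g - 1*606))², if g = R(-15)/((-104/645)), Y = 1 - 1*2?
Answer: 396900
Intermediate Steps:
R(a) = 0
Y = -1 (Y = 1 - 2 = -1)
g = 0 (g = 0/((-104/645)) = 0/((-104*1/645)) = 0/(-104/645) = 0*(-645/104) = 0)
((Y*2)*12 + (g - 1*606))² = (-1*2*12 + (0 - 1*606))² = (-2*12 + (0 - 606))² = (-24 - 606)² = (-630)² = 396900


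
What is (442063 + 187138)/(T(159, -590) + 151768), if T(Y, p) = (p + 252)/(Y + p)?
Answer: 271185631/65412346 ≈ 4.1458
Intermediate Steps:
T(Y, p) = (252 + p)/(Y + p)
(442063 + 187138)/(T(159, -590) + 151768) = (442063 + 187138)/((252 - 590)/(159 - 590) + 151768) = 629201/(-338/(-431) + 151768) = 629201/(-1/431*(-338) + 151768) = 629201/(338/431 + 151768) = 629201/(65412346/431) = 629201*(431/65412346) = 271185631/65412346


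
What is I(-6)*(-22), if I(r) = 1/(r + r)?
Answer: 11/6 ≈ 1.8333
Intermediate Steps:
I(r) = 1/(2*r)
I(-6)*(-22) = ((1/2)/(-6))*(-22) = ((1/2)*(-1/6))*(-22) = -1/12*(-22) = 11/6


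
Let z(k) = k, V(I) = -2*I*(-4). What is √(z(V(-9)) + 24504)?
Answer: 4*√1527 ≈ 156.31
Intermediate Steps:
V(I) = 8*I
√(z(V(-9)) + 24504) = √(8*(-9) + 24504) = √(-72 + 24504) = √24432 = 4*√1527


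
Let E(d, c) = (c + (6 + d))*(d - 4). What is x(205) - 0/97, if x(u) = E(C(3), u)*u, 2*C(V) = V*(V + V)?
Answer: 225500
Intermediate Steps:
C(V) = V**2 (C(V) = (V*(V + V))/2 = (V*(2*V))/2 = (2*V**2)/2 = V**2)
E(d, c) = (-4 + d)*(6 + c + d) (E(d, c) = (6 + c + d)*(-4 + d) = (-4 + d)*(6 + c + d))
x(u) = u*(75 + 5*u) (x(u) = (-24 + (3**2)**2 - 4*u + 2*3**2 + u*3**2)*u = (-24 + 9**2 - 4*u + 2*9 + u*9)*u = (-24 + 81 - 4*u + 18 + 9*u)*u = (75 + 5*u)*u = u*(75 + 5*u))
x(205) - 0/97 = 5*205*(15 + 205) - 0/97 = 5*205*220 - 0/97 = 225500 - 1*0 = 225500 + 0 = 225500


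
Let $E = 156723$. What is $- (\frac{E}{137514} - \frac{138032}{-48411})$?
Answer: $- \frac{8856149867}{2219063418} \approx -3.9909$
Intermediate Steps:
$- (\frac{E}{137514} - \frac{138032}{-48411}) = - (\frac{156723}{137514} - \frac{138032}{-48411}) = - (156723 \cdot \frac{1}{137514} - - \frac{138032}{48411}) = - (\frac{52241}{45838} + \frac{138032}{48411}) = \left(-1\right) \frac{8856149867}{2219063418} = - \frac{8856149867}{2219063418}$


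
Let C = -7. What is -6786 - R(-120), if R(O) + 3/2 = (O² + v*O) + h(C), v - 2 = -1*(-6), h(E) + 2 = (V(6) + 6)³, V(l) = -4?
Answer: -40461/2 ≈ -20231.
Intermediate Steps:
h(E) = 6 (h(E) = -2 + (-4 + 6)³ = -2 + 2³ = -2 + 8 = 6)
v = 8 (v = 2 - 1*(-6) = 2 + 6 = 8)
R(O) = 9/2 + O² + 8*O (R(O) = -3/2 + ((O² + 8*O) + 6) = -3/2 + (6 + O² + 8*O) = 9/2 + O² + 8*O)
-6786 - R(-120) = -6786 - (9/2 + (-120)² + 8*(-120)) = -6786 - (9/2 + 14400 - 960) = -6786 - 1*26889/2 = -6786 - 26889/2 = -40461/2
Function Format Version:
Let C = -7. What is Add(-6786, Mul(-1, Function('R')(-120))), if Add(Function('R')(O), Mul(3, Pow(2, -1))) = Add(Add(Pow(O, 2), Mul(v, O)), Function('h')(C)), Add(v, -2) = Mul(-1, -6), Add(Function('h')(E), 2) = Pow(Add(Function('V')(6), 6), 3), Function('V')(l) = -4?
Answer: Rational(-40461, 2) ≈ -20231.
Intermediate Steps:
Function('h')(E) = 6 (Function('h')(E) = Add(-2, Pow(Add(-4, 6), 3)) = Add(-2, Pow(2, 3)) = Add(-2, 8) = 6)
v = 8 (v = Add(2, Mul(-1, -6)) = Add(2, 6) = 8)
Function('R')(O) = Add(Rational(9, 2), Pow(O, 2), Mul(8, O)) (Function('R')(O) = Add(Rational(-3, 2), Add(Add(Pow(O, 2), Mul(8, O)), 6)) = Add(Rational(-3, 2), Add(6, Pow(O, 2), Mul(8, O))) = Add(Rational(9, 2), Pow(O, 2), Mul(8, O)))
Add(-6786, Mul(-1, Function('R')(-120))) = Add(-6786, Mul(-1, Add(Rational(9, 2), Pow(-120, 2), Mul(8, -120)))) = Add(-6786, Mul(-1, Add(Rational(9, 2), 14400, -960))) = Add(-6786, Mul(-1, Rational(26889, 2))) = Add(-6786, Rational(-26889, 2)) = Rational(-40461, 2)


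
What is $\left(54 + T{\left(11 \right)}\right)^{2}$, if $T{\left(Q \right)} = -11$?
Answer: $1849$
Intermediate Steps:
$\left(54 + T{\left(11 \right)}\right)^{2} = \left(54 - 11\right)^{2} = 43^{2} = 1849$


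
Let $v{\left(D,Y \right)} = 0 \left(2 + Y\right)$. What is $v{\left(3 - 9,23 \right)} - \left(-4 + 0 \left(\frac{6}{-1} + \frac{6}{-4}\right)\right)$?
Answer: $4$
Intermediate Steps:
$v{\left(D,Y \right)} = 0$
$v{\left(3 - 9,23 \right)} - \left(-4 + 0 \left(\frac{6}{-1} + \frac{6}{-4}\right)\right) = 0 - \left(-4 + 0 \left(\frac{6}{-1} + \frac{6}{-4}\right)\right) = 0 - \left(-4 + 0 \left(6 \left(-1\right) + 6 \left(- \frac{1}{4}\right)\right)\right) = 0 - \left(-4 + 0 \left(-6 - \frac{3}{2}\right)\right) = 0 - \left(-4 + 0 \left(- \frac{15}{2}\right)\right) = 0 - \left(-4 + 0\right) = 0 - -4 = 0 + 4 = 4$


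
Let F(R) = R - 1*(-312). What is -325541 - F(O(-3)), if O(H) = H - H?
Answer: -325853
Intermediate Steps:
O(H) = 0
F(R) = 312 + R (F(R) = R + 312 = 312 + R)
-325541 - F(O(-3)) = -325541 - (312 + 0) = -325541 - 1*312 = -325541 - 312 = -325853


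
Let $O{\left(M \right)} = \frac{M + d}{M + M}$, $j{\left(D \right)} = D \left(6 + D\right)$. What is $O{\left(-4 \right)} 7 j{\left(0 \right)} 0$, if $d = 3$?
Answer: $0$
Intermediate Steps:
$O{\left(M \right)} = \frac{3 + M}{2 M}$ ($O{\left(M \right)} = \frac{M + 3}{M + M} = \frac{3 + M}{2 M}$)
$O{\left(-4 \right)} 7 j{\left(0 \right)} 0 = \frac{3 - 4}{2 \left(-4\right)} 7 \cdot 0 \left(6 + 0\right) 0 = \frac{1}{2} \left(- \frac{1}{4}\right) \left(-1\right) 7 \cdot 0 \cdot 6 \cdot 0 = \frac{1}{8} \cdot 7 \cdot 0 \cdot 0 = \frac{7}{8} \cdot 0 = 0$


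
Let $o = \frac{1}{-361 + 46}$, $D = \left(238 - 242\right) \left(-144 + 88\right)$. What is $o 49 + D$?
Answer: $\frac{10073}{45} \approx 223.84$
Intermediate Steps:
$D = 224$ ($D = \left(-4\right) \left(-56\right) = 224$)
$o = - \frac{1}{315}$ ($o = \frac{1}{-315} = - \frac{1}{315} \approx -0.0031746$)
$o 49 + D = \left(- \frac{1}{315}\right) 49 + 224 = - \frac{7}{45} + 224 = \frac{10073}{45}$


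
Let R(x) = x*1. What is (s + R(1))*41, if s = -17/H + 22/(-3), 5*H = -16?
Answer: -2009/48 ≈ -41.854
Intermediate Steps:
H = -16/5 (H = (⅕)*(-16) = -16/5 ≈ -3.2000)
R(x) = x
s = -97/48 (s = -17/(-16/5) + 22/(-3) = -17*(-5/16) + 22*(-⅓) = 85/16 - 22/3 = -97/48 ≈ -2.0208)
(s + R(1))*41 = (-97/48 + 1)*41 = -49/48*41 = -2009/48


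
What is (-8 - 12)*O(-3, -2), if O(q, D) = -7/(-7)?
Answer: -20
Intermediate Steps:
O(q, D) = 1 (O(q, D) = -7*(-⅐) = 1)
(-8 - 12)*O(-3, -2) = (-8 - 12)*1 = -20*1 = -20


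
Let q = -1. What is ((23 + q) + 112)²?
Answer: 17956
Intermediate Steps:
((23 + q) + 112)² = ((23 - 1) + 112)² = (22 + 112)² = 134² = 17956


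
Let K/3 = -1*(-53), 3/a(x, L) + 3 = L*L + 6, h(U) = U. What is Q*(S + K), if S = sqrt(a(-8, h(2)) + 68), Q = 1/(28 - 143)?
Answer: -159/115 - sqrt(3353)/805 ≈ -1.4545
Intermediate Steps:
Q = -1/115 (Q = 1/(-115) = -1/115 ≈ -0.0086956)
a(x, L) = 3/(3 + L**2) (a(x, L) = 3/(-3 + (L*L + 6)) = 3/(-3 + (L**2 + 6)) = 3/(-3 + (6 + L**2)) = 3/(3 + L**2))
K = 159 (K = 3*(-1*(-53)) = 3*53 = 159)
S = sqrt(3353)/7 (S = sqrt(3/(3 + 2**2) + 68) = sqrt(3/(3 + 4) + 68) = sqrt(3/7 + 68) = sqrt(479/7) = sqrt(3353)/7 ≈ 8.2722)
Q*(S + K) = -(sqrt(3353)/7 + 159)/115 = -(159 + sqrt(3353)/7)/115 = -159/115 - sqrt(3353)/805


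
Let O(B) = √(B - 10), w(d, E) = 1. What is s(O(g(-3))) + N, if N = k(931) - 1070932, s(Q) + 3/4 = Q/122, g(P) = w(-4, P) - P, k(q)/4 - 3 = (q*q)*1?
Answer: 9584493/4 + I*√6/122 ≈ 2.3961e+6 + 0.020078*I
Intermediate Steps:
k(q) = 12 + 4*q² (k(q) = 12 + 4*((q*q)*1) = 12 + 4*(q²*1) = 12 + 4*q²)
g(P) = 1 - P
O(B) = √(-10 + B)
s(Q) = -¾ + Q/122
N = 2396124 (N = (12 + 4*931²) - 1070932 = (12 + 4*866761) - 1070932 = (12 + 3467044) - 1070932 = 3467056 - 1070932 = 2396124)
s(O(g(-3))) + N = (-¾ + √(-10 + (1 - 1*(-3)))/122) + 2396124 = (-¾ + √(-10 + (1 + 3))/122) + 2396124 = (-¾ + √(-10 + 4)/122) + 2396124 = (-¾ + √(-6)/122) + 2396124 = (-¾ + (I*√6)/122) + 2396124 = (-¾ + I*√6/122) + 2396124 = 9584493/4 + I*√6/122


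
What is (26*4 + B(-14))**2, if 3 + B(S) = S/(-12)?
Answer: 375769/36 ≈ 10438.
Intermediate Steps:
B(S) = -3 - S/12 (B(S) = -3 + S/(-12) = -3 + S*(-1/12) = -3 - S/12)
(26*4 + B(-14))**2 = (26*4 + (-3 - 1/12*(-14)))**2 = (104 + (-3 + 7/6))**2 = (104 - 11/6)**2 = (613/6)**2 = 375769/36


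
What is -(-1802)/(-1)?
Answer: -1802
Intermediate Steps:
-(-1802)/(-1) = -(-1802)*(-1) = -1802*1 = -1802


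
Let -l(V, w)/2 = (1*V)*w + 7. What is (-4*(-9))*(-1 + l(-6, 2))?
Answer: 324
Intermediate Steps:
l(V, w) = -14 - 2*V*w (l(V, w) = -2*((1*V)*w + 7) = -2*(V*w + 7) = -2*(7 + V*w) = -14 - 2*V*w)
(-4*(-9))*(-1 + l(-6, 2)) = (-4*(-9))*(-1 + (-14 - 2*(-6)*2)) = 36*(-1 + (-14 + 24)) = 36*(-1 + 10) = 36*9 = 324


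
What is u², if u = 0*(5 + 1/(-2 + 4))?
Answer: 0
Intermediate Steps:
u = 0 (u = 0*(5 + 1/2) = 0*(5 + ½) = 0*(11/2) = 0)
u² = 0² = 0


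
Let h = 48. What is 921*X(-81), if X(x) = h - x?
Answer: 118809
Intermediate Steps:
X(x) = 48 - x
921*X(-81) = 921*(48 - 1*(-81)) = 921*(48 + 81) = 921*129 = 118809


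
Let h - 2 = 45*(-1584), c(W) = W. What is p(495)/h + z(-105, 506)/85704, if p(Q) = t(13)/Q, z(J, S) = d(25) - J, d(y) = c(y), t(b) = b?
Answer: 382135429/251988400620 ≈ 0.0015165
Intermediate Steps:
h = -71278 (h = 2 + 45*(-1584) = 2 - 71280 = -71278)
d(y) = y
z(J, S) = 25 - J
p(Q) = 13/Q
p(495)/h + z(-105, 506)/85704 = (13/495)/(-71278) + (25 - 1*(-105))/85704 = (13*(1/495))*(-1/71278) + (25 + 105)*(1/85704) = (13/495)*(-1/71278) + 130*(1/85704) = -13/35282610 + 65/42852 = 382135429/251988400620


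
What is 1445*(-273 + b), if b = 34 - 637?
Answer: -1265820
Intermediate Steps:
b = -603
1445*(-273 + b) = 1445*(-273 - 603) = 1445*(-876) = -1265820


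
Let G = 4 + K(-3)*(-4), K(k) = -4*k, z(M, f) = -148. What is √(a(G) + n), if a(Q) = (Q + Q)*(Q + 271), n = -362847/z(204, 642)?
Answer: I*√95963237/74 ≈ 132.38*I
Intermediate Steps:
n = 362847/148 (n = -362847/(-148) = -362847*(-1/148) = 362847/148 ≈ 2451.7)
G = -44 (G = 4 - 4*(-3)*(-4) = 4 + 12*(-4) = 4 - 48 = -44)
a(Q) = 2*Q*(271 + Q) (a(Q) = (2*Q)*(271 + Q) = 2*Q*(271 + Q))
√(a(G) + n) = √(2*(-44)*(271 - 44) + 362847/148) = √(2*(-44)*227 + 362847/148) = √(-19976 + 362847/148) = √(-2593601/148) = I*√95963237/74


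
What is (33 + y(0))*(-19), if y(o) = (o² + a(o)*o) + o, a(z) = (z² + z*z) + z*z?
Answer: -627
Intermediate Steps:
a(z) = 3*z² (a(z) = (z² + z²) + z² = 2*z² + z² = 3*z²)
y(o) = o + o² + 3*o³ (y(o) = (o² + (3*o²)*o) + o = (o² + 3*o³) + o = o + o² + 3*o³)
(33 + y(0))*(-19) = (33 + 0*(1 + 0 + 3*0²))*(-19) = (33 + 0*(1 + 0 + 3*0))*(-19) = (33 + 0*(1 + 0 + 0))*(-19) = (33 + 0*1)*(-19) = (33 + 0)*(-19) = 33*(-19) = -627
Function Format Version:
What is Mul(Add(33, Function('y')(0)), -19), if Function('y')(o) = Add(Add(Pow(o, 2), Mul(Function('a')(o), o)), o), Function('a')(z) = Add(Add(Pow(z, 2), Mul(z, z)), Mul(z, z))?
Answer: -627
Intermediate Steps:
Function('a')(z) = Mul(3, Pow(z, 2)) (Function('a')(z) = Add(Add(Pow(z, 2), Pow(z, 2)), Pow(z, 2)) = Add(Mul(2, Pow(z, 2)), Pow(z, 2)) = Mul(3, Pow(z, 2)))
Function('y')(o) = Add(o, Pow(o, 2), Mul(3, Pow(o, 3))) (Function('y')(o) = Add(Add(Pow(o, 2), Mul(Mul(3, Pow(o, 2)), o)), o) = Add(Add(Pow(o, 2), Mul(3, Pow(o, 3))), o) = Add(o, Pow(o, 2), Mul(3, Pow(o, 3))))
Mul(Add(33, Function('y')(0)), -19) = Mul(Add(33, Mul(0, Add(1, 0, Mul(3, Pow(0, 2))))), -19) = Mul(Add(33, Mul(0, Add(1, 0, Mul(3, 0)))), -19) = Mul(Add(33, Mul(0, Add(1, 0, 0))), -19) = Mul(Add(33, Mul(0, 1)), -19) = Mul(Add(33, 0), -19) = Mul(33, -19) = -627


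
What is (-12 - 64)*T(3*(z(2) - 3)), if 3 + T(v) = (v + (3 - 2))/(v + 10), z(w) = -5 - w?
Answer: 589/5 ≈ 117.80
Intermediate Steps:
T(v) = -3 + (1 + v)/(10 + v) (T(v) = -3 + (v + (3 - 2))/(v + 10) = -3 + (v + 1)/(10 + v) = -3 + (1 + v)/(10 + v))
(-12 - 64)*T(3*(z(2) - 3)) = (-12 - 64)*((-29 - 6*((-5 - 1*2) - 3))/(10 + 3*((-5 - 1*2) - 3))) = -76*(-29 - 6*((-5 - 2) - 3))/(10 + 3*((-5 - 2) - 3)) = -76*(-29 - 6*(-7 - 3))/(10 + 3*(-7 - 3)) = -76*(-29 - 6*(-10))/(10 + 3*(-10)) = -76*(-29 - 2*(-30))/(10 - 30) = -76*(-29 + 60)/(-20) = -(-19)*31/5 = -76*(-31/20) = 589/5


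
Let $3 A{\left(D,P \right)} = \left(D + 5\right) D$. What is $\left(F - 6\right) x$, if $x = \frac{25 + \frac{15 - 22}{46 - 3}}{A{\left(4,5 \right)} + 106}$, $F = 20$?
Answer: $\frac{7476}{2537} \approx 2.9468$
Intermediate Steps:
$A{\left(D,P \right)} = \frac{D \left(5 + D\right)}{3}$ ($A{\left(D,P \right)} = \frac{\left(D + 5\right) D}{3} = \frac{\left(5 + D\right) D}{3} = \frac{D \left(5 + D\right)}{3}$)
$x = \frac{534}{2537}$ ($x = \frac{25 + \frac{15 - 22}{46 - 3}}{\frac{1}{3} \cdot 4 \left(5 + 4\right) + 106} = \frac{25 - \frac{7}{43}}{\frac{1}{3} \cdot 4 \cdot 9 + 106} = \frac{25 - \frac{7}{43}}{12 + 106} = \frac{25 - \frac{7}{43}}{118} = \frac{1068}{43} \cdot \frac{1}{118} = \frac{534}{2537} \approx 0.21048$)
$\left(F - 6\right) x = \left(20 - 6\right) \frac{534}{2537} = 14 \cdot \frac{534}{2537} = \frac{7476}{2537}$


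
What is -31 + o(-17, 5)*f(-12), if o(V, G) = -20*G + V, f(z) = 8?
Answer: -967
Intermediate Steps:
o(V, G) = V - 20*G
-31 + o(-17, 5)*f(-12) = -31 + (-17 - 20*5)*8 = -31 + (-17 - 100)*8 = -31 - 117*8 = -31 - 936 = -967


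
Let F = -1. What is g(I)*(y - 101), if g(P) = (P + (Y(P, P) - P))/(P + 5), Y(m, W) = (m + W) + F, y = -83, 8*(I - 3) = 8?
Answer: -1288/9 ≈ -143.11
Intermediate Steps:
I = 4 (I = 3 + (⅛)*8 = 3 + 1 = 4)
Y(m, W) = -1 + W + m (Y(m, W) = (m + W) - 1 = (W + m) - 1 = -1 + W + m)
g(P) = (-1 + 2*P)/(5 + P) (g(P) = (P + ((-1 + P + P) - P))/(P + 5) = (P + ((-1 + 2*P) - P))/(5 + P) = (P + (-1 + P))/(5 + P) = (-1 + 2*P)/(5 + P))
g(I)*(y - 101) = ((-1 + 2*4)/(5 + 4))*(-83 - 101) = ((-1 + 8)/9)*(-184) = ((⅑)*7)*(-184) = (7/9)*(-184) = -1288/9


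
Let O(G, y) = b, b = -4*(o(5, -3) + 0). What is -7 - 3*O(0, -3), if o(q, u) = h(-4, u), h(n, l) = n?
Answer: -55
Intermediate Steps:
o(q, u) = -4
b = 16 (b = -4*(-4 + 0) = -4*(-4) = 16)
O(G, y) = 16
-7 - 3*O(0, -3) = -7 - 3*16 = -7 - 48 = -55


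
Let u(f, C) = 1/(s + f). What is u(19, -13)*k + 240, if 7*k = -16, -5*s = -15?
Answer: 18472/77 ≈ 239.90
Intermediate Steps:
s = 3 (s = -⅕*(-15) = 3)
k = -16/7 (k = (⅐)*(-16) = -16/7 ≈ -2.2857)
u(f, C) = 1/(3 + f)
u(19, -13)*k + 240 = -16/7/(3 + 19) + 240 = -16/7/22 + 240 = (1/22)*(-16/7) + 240 = -8/77 + 240 = 18472/77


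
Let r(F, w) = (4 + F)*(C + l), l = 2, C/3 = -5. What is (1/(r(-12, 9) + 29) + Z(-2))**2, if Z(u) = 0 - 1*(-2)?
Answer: 71289/17689 ≈ 4.0301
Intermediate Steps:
C = -15 (C = 3*(-5) = -15)
Z(u) = 2 (Z(u) = 0 + 2 = 2)
r(F, w) = -52 - 13*F (r(F, w) = (4 + F)*(-15 + 2) = (4 + F)*(-13) = -52 - 13*F)
(1/(r(-12, 9) + 29) + Z(-2))**2 = (1/((-52 - 13*(-12)) + 29) + 2)**2 = (1/((-52 + 156) + 29) + 2)**2 = (1/(104 + 29) + 2)**2 = (1/133 + 2)**2 = (267/133)**2 = 71289/17689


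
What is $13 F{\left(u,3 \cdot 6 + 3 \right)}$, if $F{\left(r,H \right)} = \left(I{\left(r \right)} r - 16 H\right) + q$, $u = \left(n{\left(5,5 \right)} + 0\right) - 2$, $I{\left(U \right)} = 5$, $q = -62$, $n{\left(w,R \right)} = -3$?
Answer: $-5499$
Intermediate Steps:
$u = -5$ ($u = \left(-3 + 0\right) - 2 = -3 - 2 = -5$)
$F{\left(r,H \right)} = -62 - 16 H + 5 r$ ($F{\left(r,H \right)} = \left(5 r - 16 H\right) - 62 = \left(- 16 H + 5 r\right) - 62 = -62 - 16 H + 5 r$)
$13 F{\left(u,3 \cdot 6 + 3 \right)} = 13 \left(-62 - 16 \left(3 \cdot 6 + 3\right) + 5 \left(-5\right)\right) = 13 \left(-62 - 16 \left(18 + 3\right) - 25\right) = 13 \left(-62 - 336 - 25\right) = 13 \left(-423\right) = -5499$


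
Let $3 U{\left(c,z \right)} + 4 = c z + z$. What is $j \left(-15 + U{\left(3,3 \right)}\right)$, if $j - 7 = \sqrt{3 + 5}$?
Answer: $- \frac{259}{3} - \frac{74 \sqrt{2}}{3} \approx -121.22$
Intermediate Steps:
$U{\left(c,z \right)} = - \frac{4}{3} + \frac{z}{3} + \frac{c z}{3}$ ($U{\left(c,z \right)} = - \frac{4}{3} + \frac{c z + z}{3} = - \frac{4}{3} + \frac{z + c z}{3} = - \frac{4}{3} + \left(\frac{z}{3} + \frac{c z}{3}\right) = - \frac{4}{3} + \frac{z}{3} + \frac{c z}{3}$)
$j = 7 + 2 \sqrt{2}$ ($j = 7 + \sqrt{3 + 5} = 7 + \sqrt{8} = 7 + 2 \sqrt{2} \approx 9.8284$)
$j \left(-15 + U{\left(3,3 \right)}\right) = \left(7 + 2 \sqrt{2}\right) \left(-15 + \left(- \frac{4}{3} + \frac{1}{3} \cdot 3 + \frac{1}{3} \cdot 3 \cdot 3\right)\right) = \left(7 + 2 \sqrt{2}\right) \left(-15 + \left(- \frac{4}{3} + 1 + 3\right)\right) = \left(7 + 2 \sqrt{2}\right) \left(-15 + \frac{8}{3}\right) = \left(7 + 2 \sqrt{2}\right) \left(- \frac{37}{3}\right) = - \frac{259}{3} - \frac{74 \sqrt{2}}{3}$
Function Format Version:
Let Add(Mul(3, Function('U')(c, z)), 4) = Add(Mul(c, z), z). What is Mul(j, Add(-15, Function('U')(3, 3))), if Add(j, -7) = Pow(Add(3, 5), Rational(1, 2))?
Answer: Add(Rational(-259, 3), Mul(Rational(-74, 3), Pow(2, Rational(1, 2)))) ≈ -121.22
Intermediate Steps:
Function('U')(c, z) = Add(Rational(-4, 3), Mul(Rational(1, 3), z), Mul(Rational(1, 3), c, z)) (Function('U')(c, z) = Add(Rational(-4, 3), Mul(Rational(1, 3), Add(Mul(c, z), z))) = Add(Rational(-4, 3), Mul(Rational(1, 3), Add(z, Mul(c, z)))) = Add(Rational(-4, 3), Add(Mul(Rational(1, 3), z), Mul(Rational(1, 3), c, z))) = Add(Rational(-4, 3), Mul(Rational(1, 3), z), Mul(Rational(1, 3), c, z)))
j = Add(7, Mul(2, Pow(2, Rational(1, 2)))) (j = Add(7, Pow(Add(3, 5), Rational(1, 2))) = Add(7, Pow(8, Rational(1, 2))) = Add(7, Mul(2, Pow(2, Rational(1, 2)))) ≈ 9.8284)
Mul(j, Add(-15, Function('U')(3, 3))) = Mul(Add(7, Mul(2, Pow(2, Rational(1, 2)))), Add(-15, Add(Rational(-4, 3), Mul(Rational(1, 3), 3), Mul(Rational(1, 3), 3, 3)))) = Mul(Add(7, Mul(2, Pow(2, Rational(1, 2)))), Add(-15, Add(Rational(-4, 3), 1, 3))) = Mul(Add(7, Mul(2, Pow(2, Rational(1, 2)))), Add(-15, Rational(8, 3))) = Mul(Add(7, Mul(2, Pow(2, Rational(1, 2)))), Rational(-37, 3)) = Add(Rational(-259, 3), Mul(Rational(-74, 3), Pow(2, Rational(1, 2))))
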